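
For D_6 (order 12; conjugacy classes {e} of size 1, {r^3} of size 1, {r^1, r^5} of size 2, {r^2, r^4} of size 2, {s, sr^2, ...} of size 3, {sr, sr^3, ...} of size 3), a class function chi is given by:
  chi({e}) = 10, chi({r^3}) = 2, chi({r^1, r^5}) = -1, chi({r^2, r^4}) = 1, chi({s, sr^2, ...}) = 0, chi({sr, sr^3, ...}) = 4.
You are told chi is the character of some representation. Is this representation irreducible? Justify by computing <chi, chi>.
Not irreducible (reducible): <chi, chi> = 13 > 1.

Argument: <chi, chi> = (1/|G|) sum_C |C| * |chi(C)|^2 = (1/12)[1*|10|^2 + 1*|2|^2 + 2*|-1|^2 + 2*|1|^2 + 3*|0|^2 + 3*|4|^2]
  = (1/12)[(100) + (4) + (2) + (2) + (0) + (48)] = 156/12 = 13.
A character is irreducible iff <chi, chi> = 1, so this representation is reducible.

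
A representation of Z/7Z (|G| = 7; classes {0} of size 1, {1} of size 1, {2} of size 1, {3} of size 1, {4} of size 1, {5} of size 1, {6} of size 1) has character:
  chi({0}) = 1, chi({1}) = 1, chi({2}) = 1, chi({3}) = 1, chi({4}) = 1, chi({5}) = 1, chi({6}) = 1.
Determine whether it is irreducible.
Irreducible: <chi, chi> = 1.

Details: <chi, chi> = (1/|G|) sum_C |C| * |chi(C)|^2 = (1/7)[1*|1|^2 + 1*|1|^2 + 1*|1|^2 + 1*|1|^2 + 1*|1|^2 + 1*|1|^2 + 1*|1|^2]
  = (1/7)[(1) + (1) + (1) + (1) + (1) + (1) + (1)] = 7/7 = 1.
(Exp terms are combined using exp(i*s)*conj(exp(i*t)) = exp(i*(s-t)), and sums of them are collapsed using the identity that for every m > 1 the m distinct m-th roots of unity sum to 0, e.g. 1 + exp(2*I*pi/3) + exp(-2*I*pi/3) = 0.)
A character is irreducible iff <chi, chi> = 1, so this representation is irreducible.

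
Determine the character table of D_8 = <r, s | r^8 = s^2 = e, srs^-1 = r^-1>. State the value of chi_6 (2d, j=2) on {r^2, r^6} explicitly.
Conjugacy classes: {e} of size 1, {r^4} of size 1, {r^1, r^7} of size 2, {r^2, r^6} of size 2, {r^3, r^5} of size 2, {s, sr^2, ...} of size 4, {sr, sr^3, ...} of size 4.
Character table:
  irrep \ class              {e} (size 1)  {r^4} (size 1)  {r^1, r^7} (size 2)  {r^2, r^6} (size 2)  {r^3, r^5} (size 2)  {s, sr^2, ...} (size 4)  {sr, sr^3, ...} (size 4)
  chi_1 (triv)               1             1               1                    1                    1                    1                        1                       
  chi_2 (sign: r->1, s->-1)  1             1               1                    1                    1                    -1                       -1                      
  chi_3 (r->-1, s->1)        1             1               -1                   1                    -1                   1                        -1                      
  chi_4 (r->-1, s->-1)       1             1               -1                   1                    -1                   -1                       1                       
  chi_5 (2d, j=1)            2             -2              sqrt(2)              0                    -sqrt(2)             0                        0                       
  chi_6 (2d, j=2)            2             2               0                    -2                   0                    0                        0                       
  chi_7 (2d, j=3)            2             -2              -sqrt(2)             0                    sqrt(2)              0                        0                       

Spot check: chi_6 (2d, j=2) on {r^2, r^6} = -2.

Reasoning: D_8 has order 2*8 = 16 with 7 conjugacy classes, hence 7 irreducibles. Sum of squared dims 1 + 1 + 1 + 1 + 4 + 4 + 4 = 16 = |G|. Linear characters come from the abelianisation; the 2-dimensional irreps have character r^k -> 2*cos(2*pi*j*k/8), reflections -> 0.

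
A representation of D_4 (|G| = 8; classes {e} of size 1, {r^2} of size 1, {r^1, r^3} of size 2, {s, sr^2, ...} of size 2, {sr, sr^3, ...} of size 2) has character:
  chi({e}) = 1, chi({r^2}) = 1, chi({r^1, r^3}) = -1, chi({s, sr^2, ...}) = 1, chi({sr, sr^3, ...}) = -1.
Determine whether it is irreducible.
Irreducible: <chi, chi> = 1.

Explanation: <chi, chi> = (1/|G|) sum_C |C| * |chi(C)|^2 = (1/8)[1*|1|^2 + 1*|1|^2 + 2*|-1|^2 + 2*|1|^2 + 2*|-1|^2]
  = (1/8)[(1) + (1) + (2) + (2) + (2)] = 8/8 = 1.
A character is irreducible iff <chi, chi> = 1, so this representation is irreducible.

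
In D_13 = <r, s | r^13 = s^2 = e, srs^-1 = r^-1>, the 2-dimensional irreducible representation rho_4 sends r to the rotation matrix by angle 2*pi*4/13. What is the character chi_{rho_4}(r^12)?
chi_{rho_4}(r^12) = 2*cos(2*pi*4*12/13) = -2*cos(5*pi/13)

Proof sketch: rho_4(r^12) is rotation by angle 2*pi*4*12/13, whose trace is 2*cos(2*pi*4*12/13) = -2*cos(5*pi/13).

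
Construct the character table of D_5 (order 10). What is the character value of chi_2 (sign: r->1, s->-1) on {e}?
Conjugacy classes: {e} of size 1, {r^1, r^4} of size 2, {r^2, r^3} of size 2, {s, sr, ..., sr^4} of size 5.
Character table:
  irrep \ class              {e} (size 1)  {r^1, r^4} (size 2)  {r^2, r^3} (size 2)  {s, sr, ..., sr^4} (size 5)
  chi_1 (triv)               1             1                    1                    1                          
  chi_2 (sign: r->1, s->-1)  1             1                    1                    -1                         
  chi_3 (2d, j=1)            2             -1/2 + sqrt(5)/2     -sqrt(5)/2 - 1/2     0                          
  chi_4 (2d, j=2)            2             -sqrt(5)/2 - 1/2     -1/2 + sqrt(5)/2     0                          

Spot check: chi_2 (sign: r->1, s->-1) on {e} = 1.

D_5 has order 2*5 = 10 with 4 conjugacy classes, hence 4 irreducibles. Sum of squared dims 1 + 1 + 4 + 4 = 10 = |G|. Linear characters come from the abelianisation; the 2-dimensional irreps have character r^k -> 2*cos(2*pi*j*k/5), reflections -> 0.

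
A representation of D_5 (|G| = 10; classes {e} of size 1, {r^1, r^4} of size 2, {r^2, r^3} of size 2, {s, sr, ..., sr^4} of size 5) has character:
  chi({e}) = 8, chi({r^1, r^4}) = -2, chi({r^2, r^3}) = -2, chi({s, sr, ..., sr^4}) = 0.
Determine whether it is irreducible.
Not irreducible (reducible): <chi, chi> = 8 > 1.

Solution. <chi, chi> = (1/|G|) sum_C |C| * |chi(C)|^2 = (1/10)[1*|8|^2 + 2*|-2|^2 + 2*|-2|^2 + 5*|0|^2]
  = (1/10)[(64) + (8) + (8) + (0)] = 80/10 = 8.
A character is irreducible iff <chi, chi> = 1, so this representation is reducible.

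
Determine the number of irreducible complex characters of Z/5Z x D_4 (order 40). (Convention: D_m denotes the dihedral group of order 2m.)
25

Working: The number of irreducible complex representations of a finite group equals its number of conjugacy classes. For a direct product, #classes(G x H) = #classes(G) * #classes(H). Z/5Z has 5 classes (abelian), D_4 has 5 classes, so 5 * 5 = 25, so Z/5Z x D_4 (order 40) has exactly 25 irreducible complex representations.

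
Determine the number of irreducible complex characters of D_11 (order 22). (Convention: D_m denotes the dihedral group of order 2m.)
7

Derivation: The number of irreducible complex representations of a finite group equals its number of conjugacy classes. D_11 has 7 conjugacy classes ((n+3)/2 for n odd), so D_11 (order 22) has exactly 7 irreducible complex representations.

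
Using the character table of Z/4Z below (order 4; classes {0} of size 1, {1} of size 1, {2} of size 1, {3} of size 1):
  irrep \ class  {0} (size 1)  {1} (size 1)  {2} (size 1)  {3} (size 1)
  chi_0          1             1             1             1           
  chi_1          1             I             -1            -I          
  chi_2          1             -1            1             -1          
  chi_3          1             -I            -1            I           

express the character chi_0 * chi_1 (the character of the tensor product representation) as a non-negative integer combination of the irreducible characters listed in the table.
chi_0 tensor chi_1 = chi_1 (all other irreducibles have multiplicity 0).

Why: The character of a tensor product is the pointwise product (chi_0 * chi_1)(C) = chi_0(C) * chi_1(C):
  {0}: (1)*(1), {1}: (1)*(I), {2}: (1)*(-1), {3}: (1)*(-I)
so (chi_0 * chi_1) takes values
  {0} -> 1, {1} -> I, {2} -> -1, {3} -> -I.
Now take the inner product of this character with each irreducible chi from the table, <chi_0*chi_1, chi> = (1/4) sum_C |C| (chi_0*chi_1)(C) conj(chi(C)):
  <chi_0*chi_1, chi_0> = (1/4)[1*(1)*conj(1) + 1*(I)*conj(1) + 1*(-1)*conj(1) + 1*(-I)*conj(1)]
      = (1/4)[(1) + (I) + (-1) + (-I)] = 0/4 = 0
  <chi_0*chi_1, chi_1> = (1/4)[1*(1)*conj(1) + 1*(I)*conj(I) + 1*(-1)*conj(-1) + 1*(-I)*conj(-I)]
      = (1/4)[(1) + (1) + (1) + (1)] = 4/4 = 1
  <chi_0*chi_1, chi_2> = (1/4)[1*(1)*conj(1) + 1*(I)*conj(-1) + 1*(-1)*conj(1) + 1*(-I)*conj(-1)]
      = (1/4)[(1) + (-I) + (-1) + (I)] = 0/4 = 0
  <chi_0*chi_1, chi_3> = (1/4)[1*(1)*conj(1) + 1*(I)*conj(-I) + 1*(-1)*conj(-1) + 1*(-I)*conj(I)]
      = (1/4)[(1) + (-1) + (1) + (-1)] = 0/4 = 0
(Exp terms are combined using exp(i*s)*conj(exp(i*t)) = exp(i*(s-t)), and sums of them are collapsed using the identity that for every m > 1 the m distinct m-th roots of unity sum to 0, e.g. 1 + exp(2*I*pi/3) + exp(-2*I*pi/3) = 0.)
Hence the multiplicities are chi_1: 1. Dimension check: dim(chi_0)*dim(chi_1) = 1*1 = 1 and sum (mult * dim) = 1*1 = 1.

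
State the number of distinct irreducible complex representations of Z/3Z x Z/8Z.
24

Justification: The number of irreducible complex representations of a finite group equals its number of conjugacy classes. Z/3Z x Z/8Z is abelian of order 24, so every element is its own conjugacy class: 24 classes, so Z/3Z x Z/8Z (order 24) has exactly 24 irreducible complex representations.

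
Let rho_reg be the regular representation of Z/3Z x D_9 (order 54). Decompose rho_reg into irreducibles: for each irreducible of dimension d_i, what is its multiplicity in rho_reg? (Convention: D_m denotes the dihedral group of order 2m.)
Each irreducible V_i of dimension d_i appears with multiplicity d_i, i.e. rho_reg = (direct sum over all irreducibles V_i) d_i V_i. The irreducible dimensions for Z/3Z x D_9 are 1, 1, 1, 1, 1, 1, 2, 2, 2, 2, 2, 2, 2, 2, 2, 2, 2, 2: 6 irreducibles of dimension 1, each with multiplicity 1; 12 irreducibles of dimension 2, each with multiplicity 2. Total dimension 6*1*1 + 12*2*2 = 54 = |G|.

Working: General theorem: in the regular representation of a finite group G, each irreducible appears with multiplicity equal to its dimension. Check: dim(rho_reg) = sum d_i^2 = 1 + 1 + 1 + 1 + 1 + 1 + 4 + 4 + 4 + 4 + 4 + 4 + 4 + 4 + 4 + 4 + 4 + 4 = 54 = |G|.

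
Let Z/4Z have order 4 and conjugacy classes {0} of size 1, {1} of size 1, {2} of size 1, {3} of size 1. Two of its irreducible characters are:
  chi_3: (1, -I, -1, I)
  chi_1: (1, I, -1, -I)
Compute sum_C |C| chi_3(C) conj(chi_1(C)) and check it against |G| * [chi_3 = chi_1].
Sum = 0; so <chi_3, chi_1> = 0 (distinct irreducibles are orthogonal).

Argument: Compute term by term over conjugacy classes (|C| * chi_3(C) * conj(chi_1(C))):
  1*(1)*conj(1) + 1*(-I)*conj(I) + 1*(-1)*conj(-1) + 1*(I)*conj(-I)
  = (1) + (-1) + (1) + (-1)
  = 0.
(Exp terms are combined using exp(i*s)*conj(exp(i*t)) = exp(i*(s-t)), and sums of them are collapsed using the identity that for every m > 1 the m distinct m-th roots of unity sum to 0, e.g. 1 + exp(2*I*pi/3) + exp(-2*I*pi/3) = 0.)
Dividing by |G| = 4 gives 0/4 = 0, matching the row-orthogonality relation <chi_3, chi_1> = [chi_3 = chi_1].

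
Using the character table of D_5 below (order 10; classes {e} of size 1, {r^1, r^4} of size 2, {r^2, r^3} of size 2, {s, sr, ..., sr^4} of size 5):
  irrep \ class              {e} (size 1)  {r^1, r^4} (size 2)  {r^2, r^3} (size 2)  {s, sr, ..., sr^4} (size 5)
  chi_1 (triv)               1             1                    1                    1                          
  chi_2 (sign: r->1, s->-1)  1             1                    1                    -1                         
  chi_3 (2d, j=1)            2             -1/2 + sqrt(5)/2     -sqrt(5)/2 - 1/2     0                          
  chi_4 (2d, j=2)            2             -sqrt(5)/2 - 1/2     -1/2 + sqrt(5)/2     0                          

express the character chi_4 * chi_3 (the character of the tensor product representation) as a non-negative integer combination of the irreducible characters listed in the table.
chi_4 tensor chi_3 = chi_3 + chi_4 (all other irreducibles have multiplicity 0).

Why: The character of a tensor product is the pointwise product (chi_4 * chi_3)(C) = chi_4(C) * chi_3(C):
  {e}: (2)*(2), {r^1, r^4}: (-sqrt(5)/2 - 1/2)*(-1/2 + sqrt(5)/2), {r^2, r^3}: (-1/2 + sqrt(5)/2)*(-sqrt(5)/2 - 1/2), {s, sr, ..., sr^4}: (0)*(0)
so (chi_4 * chi_3) takes values
  {e} -> 4, {r^1, r^4} -> -1, {r^2, r^3} -> -1, {s, sr, ..., sr^4} -> 0.
Now take the inner product of this character with each irreducible chi from the table, <chi_4*chi_3, chi> = (1/10) sum_C |C| (chi_4*chi_3)(C) conj(chi(C)):
  <chi_4*chi_3, chi_1> = (1/10)[1*(4)*conj(1) + 2*(-1)*conj(1) + 2*(-1)*conj(1) + 5*(0)*conj(1)]
      = (1/10)[(4) + (-2) + (-2) + (0)] = 0/10 = 0
  <chi_4*chi_3, chi_2> = (1/10)[1*(4)*conj(1) + 2*(-1)*conj(1) + 2*(-1)*conj(1) + 5*(0)*conj(-1)]
      = (1/10)[(4) + (-2) + (-2) + (0)] = 0/10 = 0
  <chi_4*chi_3, chi_3> = (1/10)[1*(4)*conj(2) + 2*(-1)*conj(-1/2 + sqrt(5)/2) + 2*(-1)*conj(-sqrt(5)/2 - 1/2) + 5*(0)*conj(0)]
      = (1/10)[(8) + (1 - sqrt(5)) + (1 + sqrt(5)) + (0)] = 10/10 = 1
  <chi_4*chi_3, chi_4> = (1/10)[1*(4)*conj(2) + 2*(-1)*conj(-sqrt(5)/2 - 1/2) + 2*(-1)*conj(-1/2 + sqrt(5)/2) + 5*(0)*conj(0)]
      = (1/10)[(8) + (1 + sqrt(5)) + (1 - sqrt(5)) + (0)] = 10/10 = 1
Hence the multiplicities are chi_3: 1, chi_4: 1. Dimension check: dim(chi_4)*dim(chi_3) = 2*2 = 4 and sum (mult * dim) = 1*2 + 1*2 = 4.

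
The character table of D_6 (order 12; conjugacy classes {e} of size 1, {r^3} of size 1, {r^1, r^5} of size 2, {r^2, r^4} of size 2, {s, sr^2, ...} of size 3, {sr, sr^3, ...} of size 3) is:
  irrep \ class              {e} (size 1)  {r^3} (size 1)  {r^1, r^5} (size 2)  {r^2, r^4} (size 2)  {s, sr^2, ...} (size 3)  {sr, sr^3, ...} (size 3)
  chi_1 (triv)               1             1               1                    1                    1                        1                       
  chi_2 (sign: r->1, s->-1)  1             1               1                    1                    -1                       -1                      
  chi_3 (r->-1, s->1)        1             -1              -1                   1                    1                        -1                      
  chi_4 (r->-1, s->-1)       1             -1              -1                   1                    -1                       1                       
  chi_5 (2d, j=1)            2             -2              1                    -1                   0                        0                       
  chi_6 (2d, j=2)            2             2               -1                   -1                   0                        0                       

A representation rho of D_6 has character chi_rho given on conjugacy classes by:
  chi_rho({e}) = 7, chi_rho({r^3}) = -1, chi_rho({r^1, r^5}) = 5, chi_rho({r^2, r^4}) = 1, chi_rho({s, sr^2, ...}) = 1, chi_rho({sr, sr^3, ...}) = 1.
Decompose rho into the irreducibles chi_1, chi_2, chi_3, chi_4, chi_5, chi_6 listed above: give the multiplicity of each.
Multiplicities: chi_1: 2, chi_2: 1, chi_3: 0, chi_4: 0, chi_5: 2, chi_6: 0.

Justification: Use <chi_rho, chi> = (1/|G|) sum_C |C| * chi_rho(C) * conj(chi(C)) with |G| = 12 for each irreducible chi in the table:
  <chi_rho, chi_1> = (1/12)[1*(7)*conj(1) + 1*(-1)*conj(1) + 2*(5)*conj(1) + 2*(1)*conj(1) + 3*(1)*conj(1) + 3*(1)*conj(1)]
      = (1/12)[(7) + (-1) + (10) + (2) + (3) + (3)] = 24/12 = 2
  <chi_rho, chi_2> = (1/12)[1*(7)*conj(1) + 1*(-1)*conj(1) + 2*(5)*conj(1) + 2*(1)*conj(1) + 3*(1)*conj(-1) + 3*(1)*conj(-1)]
      = (1/12)[(7) + (-1) + (10) + (2) + (-3) + (-3)] = 12/12 = 1
  <chi_rho, chi_3> = (1/12)[1*(7)*conj(1) + 1*(-1)*conj(-1) + 2*(5)*conj(-1) + 2*(1)*conj(1) + 3*(1)*conj(1) + 3*(1)*conj(-1)]
      = (1/12)[(7) + (1) + (-10) + (2) + (3) + (-3)] = 0/12 = 0
  <chi_rho, chi_4> = (1/12)[1*(7)*conj(1) + 1*(-1)*conj(-1) + 2*(5)*conj(-1) + 2*(1)*conj(1) + 3*(1)*conj(-1) + 3*(1)*conj(1)]
      = (1/12)[(7) + (1) + (-10) + (2) + (-3) + (3)] = 0/12 = 0
  <chi_rho, chi_5> = (1/12)[1*(7)*conj(2) + 1*(-1)*conj(-2) + 2*(5)*conj(1) + 2*(1)*conj(-1) + 3*(1)*conj(0) + 3*(1)*conj(0)]
      = (1/12)[(14) + (2) + (10) + (-2) + (0) + (0)] = 24/12 = 2
  <chi_rho, chi_6> = (1/12)[1*(7)*conj(2) + 1*(-1)*conj(2) + 2*(5)*conj(-1) + 2*(1)*conj(-1) + 3*(1)*conj(0) + 3*(1)*conj(0)]
      = (1/12)[(14) + (-2) + (-10) + (-2) + (0) + (0)] = 0/12 = 0
Dimension check: dim(rho) = sum (mult * dim) = 2*1 + 1*1 + 0*1 + 0*1 + 2*2 + 0*2 = 7 = chi_rho(e) = 7.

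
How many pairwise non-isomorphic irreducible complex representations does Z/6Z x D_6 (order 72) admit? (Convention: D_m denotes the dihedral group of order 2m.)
36

Details: The number of irreducible complex representations of a finite group equals its number of conjugacy classes. For a direct product, #classes(G x H) = #classes(G) * #classes(H). Z/6Z has 6 classes (abelian), D_6 has 6 classes, so 6 * 6 = 36, so Z/6Z x D_6 (order 72) has exactly 36 irreducible complex representations.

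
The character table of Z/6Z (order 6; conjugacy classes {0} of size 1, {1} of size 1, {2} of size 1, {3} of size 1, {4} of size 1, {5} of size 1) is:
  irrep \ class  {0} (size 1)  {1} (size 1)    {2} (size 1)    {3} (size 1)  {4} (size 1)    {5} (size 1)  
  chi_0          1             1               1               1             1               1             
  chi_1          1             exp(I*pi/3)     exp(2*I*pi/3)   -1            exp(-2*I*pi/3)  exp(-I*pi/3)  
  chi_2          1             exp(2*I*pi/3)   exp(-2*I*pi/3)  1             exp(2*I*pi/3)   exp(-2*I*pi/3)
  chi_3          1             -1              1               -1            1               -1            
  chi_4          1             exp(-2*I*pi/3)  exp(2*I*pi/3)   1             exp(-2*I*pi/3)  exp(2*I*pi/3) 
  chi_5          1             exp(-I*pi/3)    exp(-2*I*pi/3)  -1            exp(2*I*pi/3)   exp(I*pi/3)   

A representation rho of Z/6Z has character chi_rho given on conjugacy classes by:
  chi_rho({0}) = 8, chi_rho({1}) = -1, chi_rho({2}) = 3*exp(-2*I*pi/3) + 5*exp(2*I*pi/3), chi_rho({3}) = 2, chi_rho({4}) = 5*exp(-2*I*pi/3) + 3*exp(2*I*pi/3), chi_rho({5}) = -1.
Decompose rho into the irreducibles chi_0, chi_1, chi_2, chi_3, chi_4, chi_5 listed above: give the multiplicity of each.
Multiplicities: chi_0: 0, chi_1: 2, chi_2: 2, chi_3: 0, chi_4: 3, chi_5: 1.

Working: Use <chi_rho, chi> = (1/|G|) sum_C |C| * chi_rho(C) * conj(chi(C)) with |G| = 6 for each irreducible chi in the table:
  <chi_rho, chi_0> = (1/6)[1*(8)*conj(1) + 1*(-1)*conj(1) + 1*(3*exp(-2*I*pi/3) + 5*exp(2*I*pi/3))*conj(1) + 1*(2)*conj(1) + 1*(5*exp(-2*I*pi/3) + 3*exp(2*I*pi/3))*conj(1) + 1*(-1)*conj(1)]
      = (1/6)[(8) + (-1) + (3*exp(-2*I*pi/3) + 5*exp(2*I*pi/3)) + (2) + (5*exp(-2*I*pi/3) + 3*exp(2*I*pi/3)) + (-1)] = 0/6 = 0
  <chi_rho, chi_1> = (1/6)[1*(8)*conj(1) + 1*(-1)*conj(exp(I*pi/3)) + 1*(3*exp(-2*I*pi/3) + 5*exp(2*I*pi/3))*conj(exp(2*I*pi/3)) + 1*(2)*conj(-1) + 1*(5*exp(-2*I*pi/3) + 3*exp(2*I*pi/3))*conj(exp(-2*I*pi/3)) + 1*(-1)*conj(exp(-I*pi/3))]
      = (1/6)[(8) + (-1 + exp(-2*I*pi/3) + 2*exp(I*pi/3)) + (5 + 3*exp(2*I*pi/3)) + (-2) + (5 + 3*exp(-2*I*pi/3)) + (-1 + 2*exp(-I*pi/3) + exp(2*I*pi/3))] = 12/6 = 2
  <chi_rho, chi_2> = (1/6)[1*(8)*conj(1) + 1*(-1)*conj(exp(2*I*pi/3)) + 1*(3*exp(-2*I*pi/3) + 5*exp(2*I*pi/3))*conj(exp(-2*I*pi/3)) + 1*(2)*conj(1) + 1*(5*exp(-2*I*pi/3) + 3*exp(2*I*pi/3))*conj(exp(2*I*pi/3)) + 1*(-1)*conj(exp(-2*I*pi/3))]
      = (1/6)[(8) + (1 + 2*exp(-I*pi/3) + 3*exp(2*I*pi/3)) + (3 + 5*exp(-2*I*pi/3)) + (2) + (3 + 5*exp(2*I*pi/3)) + (1 + 3*exp(-2*I*pi/3) + 2*exp(I*pi/3))] = 12/6 = 2
  <chi_rho, chi_3> = (1/6)[1*(8)*conj(1) + 1*(-1)*conj(-1) + 1*(3*exp(-2*I*pi/3) + 5*exp(2*I*pi/3))*conj(1) + 1*(2)*conj(-1) + 1*(5*exp(-2*I*pi/3) + 3*exp(2*I*pi/3))*conj(1) + 1*(-1)*conj(-1)]
      = (1/6)[(8) + (1) + (3*exp(-2*I*pi/3) + 5*exp(2*I*pi/3)) + (-2) + (5*exp(-2*I*pi/3) + 3*exp(2*I*pi/3)) + (1)] = 0/6 = 0
  <chi_rho, chi_4> = (1/6)[1*(8)*conj(1) + 1*(-1)*conj(exp(-2*I*pi/3)) + 1*(3*exp(-2*I*pi/3) + 5*exp(2*I*pi/3))*conj(exp(2*I*pi/3)) + 1*(2)*conj(1) + 1*(5*exp(-2*I*pi/3) + 3*exp(2*I*pi/3))*conj(exp(-2*I*pi/3)) + 1*(-1)*conj(exp(2*I*pi/3))]
      = (1/6)[(8) + (1 + 2*exp(-2*I*pi/3) + exp(I*pi/3)) + (5 + 3*exp(2*I*pi/3)) + (2) + (5 + 3*exp(-2*I*pi/3)) + (1 + exp(-I*pi/3) + 2*exp(2*I*pi/3))] = 18/6 = 3
  <chi_rho, chi_5> = (1/6)[1*(8)*conj(1) + 1*(-1)*conj(exp(-I*pi/3)) + 1*(3*exp(-2*I*pi/3) + 5*exp(2*I*pi/3))*conj(exp(-2*I*pi/3)) + 1*(2)*conj(-1) + 1*(5*exp(-2*I*pi/3) + 3*exp(2*I*pi/3))*conj(exp(2*I*pi/3)) + 1*(-1)*conj(exp(I*pi/3))]
      = (1/6)[(8) + (-1 + 3*exp(-I*pi/3) + 2*exp(2*I*pi/3)) + (3 + 5*exp(-2*I*pi/3)) + (-2) + (3 + 5*exp(2*I*pi/3)) + (-1 + 2*exp(-2*I*pi/3) + 3*exp(I*pi/3))] = 6/6 = 1
(Exp terms are combined using exp(i*s)*conj(exp(i*t)) = exp(i*(s-t)), and sums of them are collapsed using the identity that for every m > 1 the m distinct m-th roots of unity sum to 0, e.g. 1 + exp(2*I*pi/3) + exp(-2*I*pi/3) = 0.)
Dimension check: dim(rho) = sum (mult * dim) = 0*1 + 2*1 + 2*1 + 0*1 + 3*1 + 1*1 = 8 = chi_rho(e) = 8.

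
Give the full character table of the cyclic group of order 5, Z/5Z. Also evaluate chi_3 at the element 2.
Character table of Z/5Z (irreps indexed chi_0,...,chi_4 with chi_k(m) = zeta_5^(k*m), zeta_5 = exp(2*pi*i/5)):
  irrep \ class  {0} (size 1)  {1} (size 1)    {2} (size 1)    {3} (size 1)    {4} (size 1)  
  chi_0          1             1               1               1               1             
  chi_1          1             exp(2*I*pi/5)   exp(4*I*pi/5)   exp(-4*I*pi/5)  exp(-2*I*pi/5)
  chi_2          1             exp(4*I*pi/5)   exp(-2*I*pi/5)  exp(2*I*pi/5)   exp(-4*I*pi/5)
  chi_3          1             exp(-4*I*pi/5)  exp(2*I*pi/5)   exp(-2*I*pi/5)  exp(4*I*pi/5) 
  chi_4          1             exp(-2*I*pi/5)  exp(-4*I*pi/5)  exp(4*I*pi/5)   exp(2*I*pi/5) 

Spot check: chi_3(2) = zeta_5^(3*2) = zeta_5^6 = exp(2*I*pi/5).

Derivation: Z/5Z is abelian, so all 5 irreducible complex representations are 1-dimensional. They are given by chi_k(m) = zeta_5^(k*m) for k = 0,...,4. Row orthogonality: sum_m chi_k(m) conj(chi_l(m)) = 5 * [k = l].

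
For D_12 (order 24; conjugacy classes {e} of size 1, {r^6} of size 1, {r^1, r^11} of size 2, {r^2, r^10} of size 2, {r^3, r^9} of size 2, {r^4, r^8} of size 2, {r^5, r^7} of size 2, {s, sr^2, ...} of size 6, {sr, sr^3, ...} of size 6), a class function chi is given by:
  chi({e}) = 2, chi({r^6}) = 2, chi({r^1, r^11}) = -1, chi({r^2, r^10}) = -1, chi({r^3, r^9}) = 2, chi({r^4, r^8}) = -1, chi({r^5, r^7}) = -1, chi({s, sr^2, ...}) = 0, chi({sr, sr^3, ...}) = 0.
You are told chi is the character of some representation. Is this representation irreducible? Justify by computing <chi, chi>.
Irreducible: <chi, chi> = 1.

Explanation: <chi, chi> = (1/|G|) sum_C |C| * |chi(C)|^2 = (1/24)[1*|2|^2 + 1*|2|^2 + 2*|-1|^2 + 2*|-1|^2 + 2*|2|^2 + 2*|-1|^2 + 2*|-1|^2 + 6*|0|^2 + 6*|0|^2]
  = (1/24)[(4) + (4) + (2) + (2) + (8) + (2) + (2) + (0) + (0)] = 24/24 = 1.
A character is irreducible iff <chi, chi> = 1, so this representation is irreducible.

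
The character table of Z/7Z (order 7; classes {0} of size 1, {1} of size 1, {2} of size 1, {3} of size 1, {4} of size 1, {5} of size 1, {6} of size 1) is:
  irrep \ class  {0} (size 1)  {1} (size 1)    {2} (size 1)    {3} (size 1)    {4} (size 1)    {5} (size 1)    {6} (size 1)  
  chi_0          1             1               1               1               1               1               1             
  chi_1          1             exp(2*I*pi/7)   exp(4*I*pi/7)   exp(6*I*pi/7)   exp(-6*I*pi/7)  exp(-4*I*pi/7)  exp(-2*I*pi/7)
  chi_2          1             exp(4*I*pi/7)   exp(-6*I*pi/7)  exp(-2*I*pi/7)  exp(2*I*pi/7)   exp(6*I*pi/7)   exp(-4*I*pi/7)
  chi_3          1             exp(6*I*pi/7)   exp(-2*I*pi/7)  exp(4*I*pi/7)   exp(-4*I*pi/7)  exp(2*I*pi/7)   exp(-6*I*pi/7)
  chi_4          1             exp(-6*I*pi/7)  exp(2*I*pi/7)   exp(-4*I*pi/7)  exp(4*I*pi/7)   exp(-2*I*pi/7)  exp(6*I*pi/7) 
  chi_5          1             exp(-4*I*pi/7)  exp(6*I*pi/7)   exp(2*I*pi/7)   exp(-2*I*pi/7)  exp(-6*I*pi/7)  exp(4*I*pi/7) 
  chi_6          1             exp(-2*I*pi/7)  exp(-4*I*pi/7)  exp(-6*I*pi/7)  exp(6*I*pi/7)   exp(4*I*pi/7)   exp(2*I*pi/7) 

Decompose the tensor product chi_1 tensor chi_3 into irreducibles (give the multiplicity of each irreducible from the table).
chi_1 tensor chi_3 = chi_4 (all other irreducibles have multiplicity 0).

The character of a tensor product is the pointwise product (chi_1 * chi_3)(C) = chi_1(C) * chi_3(C):
  {0}: (1)*(1), {1}: (exp(2*I*pi/7))*(exp(6*I*pi/7)), {2}: (exp(4*I*pi/7))*(exp(-2*I*pi/7)), {3}: (exp(6*I*pi/7))*(exp(4*I*pi/7)), {4}: (exp(-6*I*pi/7))*(exp(-4*I*pi/7)), {5}: (exp(-4*I*pi/7))*(exp(2*I*pi/7)), {6}: (exp(-2*I*pi/7))*(exp(-6*I*pi/7))
so (chi_1 * chi_3) takes values
  {0} -> 1, {1} -> exp(-6*I*pi/7), {2} -> exp(2*I*pi/7), {3} -> exp(-4*I*pi/7), {4} -> exp(4*I*pi/7), {5} -> exp(-2*I*pi/7), {6} -> exp(6*I*pi/7).
Now take the inner product of this character with each irreducible chi from the table, <chi_1*chi_3, chi> = (1/7) sum_C |C| (chi_1*chi_3)(C) conj(chi(C)):
  <chi_1*chi_3, chi_0> = (1/7)[1*(1)*conj(1) + 1*(exp(-6*I*pi/7))*conj(1) + 1*(exp(2*I*pi/7))*conj(1) + 1*(exp(-4*I*pi/7))*conj(1) + 1*(exp(4*I*pi/7))*conj(1) + 1*(exp(-2*I*pi/7))*conj(1) + 1*(exp(6*I*pi/7))*conj(1)]
      = (1/7)[(1) + (exp(-6*I*pi/7)) + (exp(2*I*pi/7)) + (exp(-4*I*pi/7)) + (exp(4*I*pi/7)) + (exp(-2*I*pi/7)) + (exp(6*I*pi/7))] = 0/7 = 0
  <chi_1*chi_3, chi_1> = (1/7)[1*(1)*conj(1) + 1*(exp(-6*I*pi/7))*conj(exp(2*I*pi/7)) + 1*(exp(2*I*pi/7))*conj(exp(4*I*pi/7)) + 1*(exp(-4*I*pi/7))*conj(exp(6*I*pi/7)) + 1*(exp(4*I*pi/7))*conj(exp(-6*I*pi/7)) + 1*(exp(-2*I*pi/7))*conj(exp(-4*I*pi/7)) + 1*(exp(6*I*pi/7))*conj(exp(-2*I*pi/7))]
      = (1/7)[(1) + (exp(6*I*pi/7)) + (exp(-2*I*pi/7)) + (exp(4*I*pi/7)) + (exp(-4*I*pi/7)) + (exp(2*I*pi/7)) + (exp(-6*I*pi/7))] = 0/7 = 0
  <chi_1*chi_3, chi_2> = (1/7)[1*(1)*conj(1) + 1*(exp(-6*I*pi/7))*conj(exp(4*I*pi/7)) + 1*(exp(2*I*pi/7))*conj(exp(-6*I*pi/7)) + 1*(exp(-4*I*pi/7))*conj(exp(-2*I*pi/7)) + 1*(exp(4*I*pi/7))*conj(exp(2*I*pi/7)) + 1*(exp(-2*I*pi/7))*conj(exp(6*I*pi/7)) + 1*(exp(6*I*pi/7))*conj(exp(-4*I*pi/7))]
      = (1/7)[(1) + (exp(4*I*pi/7)) + (exp(-6*I*pi/7)) + (exp(-2*I*pi/7)) + (exp(2*I*pi/7)) + (exp(6*I*pi/7)) + (exp(-4*I*pi/7))] = 0/7 = 0
  <chi_1*chi_3, chi_3> = (1/7)[1*(1)*conj(1) + 1*(exp(-6*I*pi/7))*conj(exp(6*I*pi/7)) + 1*(exp(2*I*pi/7))*conj(exp(-2*I*pi/7)) + 1*(exp(-4*I*pi/7))*conj(exp(4*I*pi/7)) + 1*(exp(4*I*pi/7))*conj(exp(-4*I*pi/7)) + 1*(exp(-2*I*pi/7))*conj(exp(2*I*pi/7)) + 1*(exp(6*I*pi/7))*conj(exp(-6*I*pi/7))]
      = (1/7)[(1) + (exp(2*I*pi/7)) + (exp(4*I*pi/7)) + (exp(6*I*pi/7)) + (exp(-6*I*pi/7)) + (exp(-4*I*pi/7)) + (exp(-2*I*pi/7))] = 0/7 = 0
  <chi_1*chi_3, chi_4> = (1/7)[1*(1)*conj(1) + 1*(exp(-6*I*pi/7))*conj(exp(-6*I*pi/7)) + 1*(exp(2*I*pi/7))*conj(exp(2*I*pi/7)) + 1*(exp(-4*I*pi/7))*conj(exp(-4*I*pi/7)) + 1*(exp(4*I*pi/7))*conj(exp(4*I*pi/7)) + 1*(exp(-2*I*pi/7))*conj(exp(-2*I*pi/7)) + 1*(exp(6*I*pi/7))*conj(exp(6*I*pi/7))]
      = (1/7)[(1) + (1) + (1) + (1) + (1) + (1) + (1)] = 7/7 = 1
  <chi_1*chi_3, chi_5> = (1/7)[1*(1)*conj(1) + 1*(exp(-6*I*pi/7))*conj(exp(-4*I*pi/7)) + 1*(exp(2*I*pi/7))*conj(exp(6*I*pi/7)) + 1*(exp(-4*I*pi/7))*conj(exp(2*I*pi/7)) + 1*(exp(4*I*pi/7))*conj(exp(-2*I*pi/7)) + 1*(exp(-2*I*pi/7))*conj(exp(-6*I*pi/7)) + 1*(exp(6*I*pi/7))*conj(exp(4*I*pi/7))]
      = (1/7)[(1) + (exp(-2*I*pi/7)) + (exp(-4*I*pi/7)) + (exp(-6*I*pi/7)) + (exp(6*I*pi/7)) + (exp(4*I*pi/7)) + (exp(2*I*pi/7))] = 0/7 = 0
  <chi_1*chi_3, chi_6> = (1/7)[1*(1)*conj(1) + 1*(exp(-6*I*pi/7))*conj(exp(-2*I*pi/7)) + 1*(exp(2*I*pi/7))*conj(exp(-4*I*pi/7)) + 1*(exp(-4*I*pi/7))*conj(exp(-6*I*pi/7)) + 1*(exp(4*I*pi/7))*conj(exp(6*I*pi/7)) + 1*(exp(-2*I*pi/7))*conj(exp(4*I*pi/7)) + 1*(exp(6*I*pi/7))*conj(exp(2*I*pi/7))]
      = (1/7)[(1) + (exp(-4*I*pi/7)) + (exp(6*I*pi/7)) + (exp(2*I*pi/7)) + (exp(-2*I*pi/7)) + (exp(-6*I*pi/7)) + (exp(4*I*pi/7))] = 0/7 = 0
(Exp terms are combined using exp(i*s)*conj(exp(i*t)) = exp(i*(s-t)), and sums of them are collapsed using the identity that for every m > 1 the m distinct m-th roots of unity sum to 0, e.g. 1 + exp(2*I*pi/3) + exp(-2*I*pi/3) = 0.)
Hence the multiplicities are chi_4: 1. Dimension check: dim(chi_1)*dim(chi_3) = 1*1 = 1 and sum (mult * dim) = 1*1 = 1.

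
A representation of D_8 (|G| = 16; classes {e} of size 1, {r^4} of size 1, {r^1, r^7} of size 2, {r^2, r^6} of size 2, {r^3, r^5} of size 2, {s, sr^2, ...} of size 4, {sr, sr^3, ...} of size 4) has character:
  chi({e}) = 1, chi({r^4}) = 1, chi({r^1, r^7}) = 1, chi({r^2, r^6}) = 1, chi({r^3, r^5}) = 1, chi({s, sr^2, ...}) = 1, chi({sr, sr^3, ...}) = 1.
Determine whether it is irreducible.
Irreducible: <chi, chi> = 1.

Solution. <chi, chi> = (1/|G|) sum_C |C| * |chi(C)|^2 = (1/16)[1*|1|^2 + 1*|1|^2 + 2*|1|^2 + 2*|1|^2 + 2*|1|^2 + 4*|1|^2 + 4*|1|^2]
  = (1/16)[(1) + (1) + (2) + (2) + (2) + (4) + (4)] = 16/16 = 1.
A character is irreducible iff <chi, chi> = 1, so this representation is irreducible.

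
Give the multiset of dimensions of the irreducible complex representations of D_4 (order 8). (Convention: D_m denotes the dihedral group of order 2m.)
Dimensions: 1, 1, 1, 1, 2

Derivation: There are 5 irreducibles (= number of conjugacy classes). Their dimensions d_i satisfy sum d_i^2 = |G| = 8: 1 + 1 + 1 + 1 + 4 = 8.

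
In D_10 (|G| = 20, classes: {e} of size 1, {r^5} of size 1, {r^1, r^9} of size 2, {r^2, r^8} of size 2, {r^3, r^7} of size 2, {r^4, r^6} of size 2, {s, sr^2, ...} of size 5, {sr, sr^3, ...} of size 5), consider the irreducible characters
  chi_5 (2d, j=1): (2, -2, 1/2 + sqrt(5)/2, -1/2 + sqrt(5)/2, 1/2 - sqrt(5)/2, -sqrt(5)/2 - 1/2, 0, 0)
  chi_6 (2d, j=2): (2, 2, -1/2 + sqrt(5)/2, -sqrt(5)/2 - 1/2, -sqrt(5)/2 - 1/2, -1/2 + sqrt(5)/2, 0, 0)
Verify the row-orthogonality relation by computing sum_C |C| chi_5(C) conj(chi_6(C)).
Sum = 0; so <chi_5, chi_6> = 0 (distinct irreducibles are orthogonal).

Proof sketch: Compute term by term over conjugacy classes (|C| * chi_5(C) * conj(chi_6(C))):
  1*(2)*conj(2) + 1*(-2)*conj(2) + 2*(1/2 + sqrt(5)/2)*conj(-1/2 + sqrt(5)/2) + 2*(-1/2 + sqrt(5)/2)*conj(-sqrt(5)/2 - 1/2) + 2*(1/2 - sqrt(5)/2)*conj(-sqrt(5)/2 - 1/2) + 2*(-sqrt(5)/2 - 1/2)*conj(-1/2 + sqrt(5)/2) + 5*(0)*conj(0) + 5*(0)*conj(0)
  = (4) + (-4) + (2) + (-2) + (2) + (-2) + (0) + (0)
  = 0.
Dividing by |G| = 20 gives 0/20 = 0, matching the row-orthogonality relation <chi_5, chi_6> = [chi_5 = chi_6].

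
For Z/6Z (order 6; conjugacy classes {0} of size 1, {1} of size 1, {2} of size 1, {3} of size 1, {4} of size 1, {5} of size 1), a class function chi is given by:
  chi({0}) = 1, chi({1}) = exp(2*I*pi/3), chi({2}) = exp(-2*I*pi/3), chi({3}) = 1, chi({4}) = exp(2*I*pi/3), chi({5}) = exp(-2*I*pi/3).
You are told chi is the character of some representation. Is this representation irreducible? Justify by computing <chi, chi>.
Irreducible: <chi, chi> = 1.

Working: <chi, chi> = (1/|G|) sum_C |C| * |chi(C)|^2 = (1/6)[1*|1|^2 + 1*|exp(2*I*pi/3)|^2 + 1*|exp(-2*I*pi/3)|^2 + 1*|1|^2 + 1*|exp(2*I*pi/3)|^2 + 1*|exp(-2*I*pi/3)|^2]
  = (1/6)[(1) + (1) + (1) + (1) + (1) + (1)] = 6/6 = 1.
(Exp terms are combined using exp(i*s)*conj(exp(i*t)) = exp(i*(s-t)), and sums of them are collapsed using the identity that for every m > 1 the m distinct m-th roots of unity sum to 0, e.g. 1 + exp(2*I*pi/3) + exp(-2*I*pi/3) = 0.)
A character is irreducible iff <chi, chi> = 1, so this representation is irreducible.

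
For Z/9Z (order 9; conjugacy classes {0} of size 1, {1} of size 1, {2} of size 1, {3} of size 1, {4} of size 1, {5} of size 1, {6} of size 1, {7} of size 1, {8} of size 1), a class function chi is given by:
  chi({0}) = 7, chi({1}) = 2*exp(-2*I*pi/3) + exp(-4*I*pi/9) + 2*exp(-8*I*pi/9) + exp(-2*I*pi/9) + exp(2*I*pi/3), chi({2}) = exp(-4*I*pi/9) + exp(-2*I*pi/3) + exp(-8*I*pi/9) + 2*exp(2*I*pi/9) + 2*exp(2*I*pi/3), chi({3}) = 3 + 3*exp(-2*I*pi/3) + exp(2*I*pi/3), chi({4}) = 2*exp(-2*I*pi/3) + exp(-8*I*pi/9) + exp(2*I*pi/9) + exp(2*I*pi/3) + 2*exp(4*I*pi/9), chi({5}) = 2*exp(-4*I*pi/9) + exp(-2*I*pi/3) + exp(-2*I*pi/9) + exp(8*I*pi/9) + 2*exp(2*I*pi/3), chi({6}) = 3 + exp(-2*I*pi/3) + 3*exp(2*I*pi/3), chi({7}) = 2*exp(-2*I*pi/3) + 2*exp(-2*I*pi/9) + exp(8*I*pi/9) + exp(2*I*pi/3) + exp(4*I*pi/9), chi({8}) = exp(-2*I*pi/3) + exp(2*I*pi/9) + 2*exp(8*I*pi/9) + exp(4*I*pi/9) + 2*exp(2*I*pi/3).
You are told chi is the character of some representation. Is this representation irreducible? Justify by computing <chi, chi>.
Not irreducible (reducible): <chi, chi> = 11 > 1.

<chi, chi> = (1/|G|) sum_C |C| * |chi(C)|^2 = (1/9)[1*|7|^2 + 1*|2*exp(-2*I*pi/3) + exp(-4*I*pi/9) + 2*exp(-8*I*pi/9) + exp(-2*I*pi/9) + exp(2*I*pi/3)|^2 + 1*|exp(-4*I*pi/9) + exp(-2*I*pi/3) + exp(-8*I*pi/9) + 2*exp(2*I*pi/9) + 2*exp(2*I*pi/3)|^2 + 1*|3 + 3*exp(-2*I*pi/3) + exp(2*I*pi/3)|^2 + 1*|2*exp(-2*I*pi/3) + exp(-8*I*pi/9) + exp(2*I*pi/9) + exp(2*I*pi/3) + 2*exp(4*I*pi/9)|^2 + 1*|2*exp(-4*I*pi/9) + exp(-2*I*pi/3) + exp(-2*I*pi/9) + exp(8*I*pi/9) + 2*exp(2*I*pi/3)|^2 + 1*|3 + exp(-2*I*pi/3) + 3*exp(2*I*pi/3)|^2 + 1*|2*exp(-2*I*pi/3) + 2*exp(-2*I*pi/9) + exp(8*I*pi/9) + exp(2*I*pi/3) + exp(4*I*pi/9)|^2 + 1*|exp(-2*I*pi/3) + exp(2*I*pi/9) + 2*exp(8*I*pi/9) + exp(4*I*pi/9) + 2*exp(2*I*pi/3)|^2]
  = (1/9)[(49) + (11 + 6*exp(-4*I*pi/9) + 7*exp(-2*I*pi/9) + 4*exp(-2*I*pi/3) + 2*exp(-8*I*pi/9) + 2*exp(8*I*pi/9) + 4*exp(2*I*pi/3) + 7*exp(2*I*pi/9) + 6*exp(4*I*pi/9)) + (11 + 7*exp(-4*I*pi/9) + 4*exp(-2*I*pi/3) + 6*exp(-8*I*pi/9) + 2*exp(-2*I*pi/9) + 2*exp(2*I*pi/9) + 6*exp(8*I*pi/9) + 4*exp(2*I*pi/3) + 7*exp(4*I*pi/9)) + (4) + (11 + 6*exp(-2*I*pi/9) + 4*exp(-2*I*pi/3) + 7*exp(-8*I*pi/9) + 2*exp(-4*I*pi/9) + 2*exp(4*I*pi/9) + 7*exp(8*I*pi/9) + 4*exp(2*I*pi/3) + 6*exp(2*I*pi/9)) + (11 + 6*exp(-2*I*pi/9) + 4*exp(-2*I*pi/3) + 7*exp(-8*I*pi/9) + 2*exp(-4*I*pi/9) + 2*exp(4*I*pi/9) + 7*exp(8*I*pi/9) + 4*exp(2*I*pi/3) + 6*exp(2*I*pi/9)) + (4) + (11 + 7*exp(-4*I*pi/9) + 4*exp(-2*I*pi/3) + 6*exp(-8*I*pi/9) + 2*exp(-2*I*pi/9) + 2*exp(2*I*pi/9) + 6*exp(8*I*pi/9) + 4*exp(2*I*pi/3) + 7*exp(4*I*pi/9)) + (11 + 6*exp(-4*I*pi/9) + 7*exp(-2*I*pi/9) + 4*exp(-2*I*pi/3) + 2*exp(-8*I*pi/9) + 2*exp(8*I*pi/9) + 4*exp(2*I*pi/3) + 7*exp(2*I*pi/9) + 6*exp(4*I*pi/9))] = 99/9 = 11.
(Exp terms are combined using exp(i*s)*conj(exp(i*t)) = exp(i*(s-t)), and sums of them are collapsed using the identity that for every m > 1 the m distinct m-th roots of unity sum to 0, e.g. 1 + exp(2*I*pi/3) + exp(-2*I*pi/3) = 0.)
A character is irreducible iff <chi, chi> = 1, so this representation is reducible.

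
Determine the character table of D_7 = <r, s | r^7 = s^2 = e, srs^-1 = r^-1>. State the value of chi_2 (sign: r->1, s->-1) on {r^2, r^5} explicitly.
Conjugacy classes: {e} of size 1, {r^1, r^6} of size 2, {r^2, r^5} of size 2, {r^3, r^4} of size 2, {s, sr, ..., sr^6} of size 7.
Character table:
  irrep \ class              {e} (size 1)  {r^1, r^6} (size 2)  {r^2, r^5} (size 2)  {r^3, r^4} (size 2)  {s, sr, ..., sr^6} (size 7)
  chi_1 (triv)               1             1                    1                    1                    1                          
  chi_2 (sign: r->1, s->-1)  1             1                    1                    1                    -1                         
  chi_3 (2d, j=1)            2             2*cos(2*pi/7)        -2*cos(3*pi/7)       -2*cos(pi/7)         0                          
  chi_4 (2d, j=2)            2             -2*cos(3*pi/7)       -2*cos(pi/7)         2*cos(2*pi/7)        0                          
  chi_5 (2d, j=3)            2             -2*cos(pi/7)         2*cos(2*pi/7)        -2*cos(3*pi/7)       0                          

Spot check: chi_2 (sign: r->1, s->-1) on {r^2, r^5} = 1.

Solution. D_7 has order 2*7 = 14 with 5 conjugacy classes, hence 5 irreducibles. Sum of squared dims 1 + 1 + 4 + 4 + 4 = 14 = |G|. Linear characters come from the abelianisation; the 2-dimensional irreps have character r^k -> 2*cos(2*pi*j*k/7), reflections -> 0.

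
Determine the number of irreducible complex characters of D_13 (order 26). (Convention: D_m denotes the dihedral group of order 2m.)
8

Solution. The number of irreducible complex representations of a finite group equals its number of conjugacy classes. D_13 has 8 conjugacy classes ((n+3)/2 for n odd), so D_13 (order 26) has exactly 8 irreducible complex representations.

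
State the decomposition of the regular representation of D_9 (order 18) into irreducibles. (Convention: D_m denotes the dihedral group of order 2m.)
Each irreducible V_i of dimension d_i appears with multiplicity d_i, i.e. rho_reg = (direct sum over all irreducibles V_i) d_i V_i. The irreducible dimensions for D_9 are 1, 1, 2, 2, 2, 2: 2 irreducibles of dimension 1, each with multiplicity 1; 4 irreducibles of dimension 2, each with multiplicity 2. Total dimension 2*1*1 + 4*2*2 = 18 = |G|.

Details: General theorem: in the regular representation of a finite group G, each irreducible appears with multiplicity equal to its dimension. Check: dim(rho_reg) = sum d_i^2 = 1 + 1 + 4 + 4 + 4 + 4 = 18 = |G|.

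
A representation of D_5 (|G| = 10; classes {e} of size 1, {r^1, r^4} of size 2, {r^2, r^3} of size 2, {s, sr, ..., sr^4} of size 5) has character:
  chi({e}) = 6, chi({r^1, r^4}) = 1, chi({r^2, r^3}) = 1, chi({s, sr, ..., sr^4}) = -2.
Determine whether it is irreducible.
Not irreducible (reducible): <chi, chi> = 6 > 1.

Derivation: <chi, chi> = (1/|G|) sum_C |C| * |chi(C)|^2 = (1/10)[1*|6|^2 + 2*|1|^2 + 2*|1|^2 + 5*|-2|^2]
  = (1/10)[(36) + (2) + (2) + (20)] = 60/10 = 6.
A character is irreducible iff <chi, chi> = 1, so this representation is reducible.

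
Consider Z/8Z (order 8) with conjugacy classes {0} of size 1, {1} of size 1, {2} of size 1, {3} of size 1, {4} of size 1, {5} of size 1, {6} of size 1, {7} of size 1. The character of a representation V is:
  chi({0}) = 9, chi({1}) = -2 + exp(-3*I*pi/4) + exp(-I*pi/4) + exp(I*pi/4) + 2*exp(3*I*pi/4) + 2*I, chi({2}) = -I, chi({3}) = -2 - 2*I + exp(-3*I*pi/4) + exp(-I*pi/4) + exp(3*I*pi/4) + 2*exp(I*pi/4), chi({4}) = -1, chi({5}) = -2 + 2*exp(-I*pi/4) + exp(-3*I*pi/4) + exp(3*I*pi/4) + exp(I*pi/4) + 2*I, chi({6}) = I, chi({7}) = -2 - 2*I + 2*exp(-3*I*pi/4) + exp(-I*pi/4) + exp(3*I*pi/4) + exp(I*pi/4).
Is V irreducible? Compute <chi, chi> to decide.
Not irreducible (reducible): <chi, chi> = 15 > 1.

Argument: <chi, chi> = (1/|G|) sum_C |C| * |chi(C)|^2 = (1/8)[1*|9|^2 + 1*|-2 + exp(-3*I*pi/4) + exp(-I*pi/4) + exp(I*pi/4) + 2*exp(3*I*pi/4) + 2*I|^2 + 1*|-I|^2 + 1*|-2 - 2*I + exp(-3*I*pi/4) + exp(-I*pi/4) + exp(3*I*pi/4) + 2*exp(I*pi/4)|^2 + 1*|-1|^2 + 1*|-2 + 2*exp(-I*pi/4) + exp(-3*I*pi/4) + exp(3*I*pi/4) + exp(I*pi/4) + 2*I|^2 + 1*|I|^2 + 1*|-2 - 2*I + 2*exp(-3*I*pi/4) + exp(-I*pi/4) + exp(3*I*pi/4) + exp(I*pi/4)|^2]
  = (1/8)[(81) + (9 - 6*exp(3*I*pi/4) - 4*exp(I*pi/4) - 2*exp(-I*pi/4) - 8*exp(-3*I*pi/4)) + (1) + (9 - 8*exp(I*pi/4) - 2*exp(3*I*pi/4) - 4*exp(-3*I*pi/4) - 6*exp(-I*pi/4)) + (1) + (9 - 8*exp(I*pi/4) - 2*exp(3*I*pi/4) - 4*exp(-3*I*pi/4) - 6*exp(-I*pi/4)) + (1) + (9 - 6*exp(3*I*pi/4) - 4*exp(I*pi/4) - 2*exp(-I*pi/4) - 8*exp(-3*I*pi/4))] = 120/8 = 15.
(Exp terms are combined using exp(i*s)*conj(exp(i*t)) = exp(i*(s-t)), and sums of them are collapsed using the identity that for every m > 1 the m distinct m-th roots of unity sum to 0, e.g. 1 + exp(2*I*pi/3) + exp(-2*I*pi/3) = 0.)
A character is irreducible iff <chi, chi> = 1, so this representation is reducible.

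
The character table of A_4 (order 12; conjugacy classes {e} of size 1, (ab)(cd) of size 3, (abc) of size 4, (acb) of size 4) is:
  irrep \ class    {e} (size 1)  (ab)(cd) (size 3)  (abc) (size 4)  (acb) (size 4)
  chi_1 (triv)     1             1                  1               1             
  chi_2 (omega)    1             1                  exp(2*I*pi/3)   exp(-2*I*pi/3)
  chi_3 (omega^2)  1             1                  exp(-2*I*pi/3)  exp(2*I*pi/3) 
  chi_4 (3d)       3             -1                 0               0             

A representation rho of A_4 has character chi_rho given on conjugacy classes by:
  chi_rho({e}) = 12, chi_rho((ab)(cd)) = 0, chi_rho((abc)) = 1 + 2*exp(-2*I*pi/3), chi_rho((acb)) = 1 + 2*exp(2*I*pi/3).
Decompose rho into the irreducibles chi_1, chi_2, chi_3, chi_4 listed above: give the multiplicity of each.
Multiplicities: chi_1: 1, chi_2: 0, chi_3: 2, chi_4: 3.

Details: Use <chi_rho, chi> = (1/|G|) sum_C |C| * chi_rho(C) * conj(chi(C)) with |G| = 12 for each irreducible chi in the table:
  <chi_rho, chi_1> = (1/12)[1*(12)*conj(1) + 3*(0)*conj(1) + 4*(1 + 2*exp(-2*I*pi/3))*conj(1) + 4*(1 + 2*exp(2*I*pi/3))*conj(1)]
      = (1/12)[(12) + (0) + (4 + 8*exp(-2*I*pi/3)) + (4 + 8*exp(2*I*pi/3))] = 12/12 = 1
  <chi_rho, chi_2> = (1/12)[1*(12)*conj(1) + 3*(0)*conj(1) + 4*(1 + 2*exp(-2*I*pi/3))*conj(exp(2*I*pi/3)) + 4*(1 + 2*exp(2*I*pi/3))*conj(exp(-2*I*pi/3))]
      = (1/12)[(12) + (0) + (4*exp(-2*I*pi/3) + 8*exp(2*I*pi/3)) + (8*exp(-2*I*pi/3) + 4*exp(2*I*pi/3))] = 0/12 = 0
  <chi_rho, chi_3> = (1/12)[1*(12)*conj(1) + 3*(0)*conj(1) + 4*(1 + 2*exp(-2*I*pi/3))*conj(exp(-2*I*pi/3)) + 4*(1 + 2*exp(2*I*pi/3))*conj(exp(2*I*pi/3))]
      = (1/12)[(12) + (0) + (8 + 4*exp(2*I*pi/3)) + (8 + 4*exp(-2*I*pi/3))] = 24/12 = 2
  <chi_rho, chi_4> = (1/12)[1*(12)*conj(3) + 3*(0)*conj(-1) + 4*(1 + 2*exp(-2*I*pi/3))*conj(0) + 4*(1 + 2*exp(2*I*pi/3))*conj(0)]
      = (1/12)[(36) + (0) + (0) + (0)] = 36/12 = 3
(Exp terms are combined using exp(i*s)*conj(exp(i*t)) = exp(i*(s-t)), and sums of them are collapsed using the identity that for every m > 1 the m distinct m-th roots of unity sum to 0, e.g. 1 + exp(2*I*pi/3) + exp(-2*I*pi/3) = 0.)
Dimension check: dim(rho) = sum (mult * dim) = 1*1 + 0*1 + 2*1 + 3*3 = 12 = chi_rho(e) = 12.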